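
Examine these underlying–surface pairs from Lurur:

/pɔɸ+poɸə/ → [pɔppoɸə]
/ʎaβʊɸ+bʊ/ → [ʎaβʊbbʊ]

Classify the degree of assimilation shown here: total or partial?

Comparing underlying and surface forms, /ɸ/ → [b] is the alternation; the neighbouring /b/ is constant.
The output [b] is identical to the trigger /b/ — every feature (place, manner, voicing) has been copied — so this is total assimilation.
The other form behaves the same way: /ɸ/ → [p] before /p/ — in each case the output is a copy of the following consonant.

total assimilation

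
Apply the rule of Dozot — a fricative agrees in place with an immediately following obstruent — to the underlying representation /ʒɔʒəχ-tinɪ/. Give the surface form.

The rule targets /χ/ (voiceless uvular fricative), which sits before the trigger /t/ (alveolar).
The voiceless alveolar fricative is [s], so /χ/ → [s].

[ʒɔʒəstinɪ]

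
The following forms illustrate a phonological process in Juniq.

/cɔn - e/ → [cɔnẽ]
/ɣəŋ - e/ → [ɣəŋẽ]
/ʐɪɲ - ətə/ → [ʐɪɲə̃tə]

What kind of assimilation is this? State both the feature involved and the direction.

progressive nasality assimilation (vowel nasalisation)

The vowel /e/ surfaces as nasalised [ẽ] next to the preceding nasal /n/ — it has acquired the [+nasal] feature of its neighbour.
The other forms show the same pattern: /e/ → [ẽ] after /ŋ/; /ə/ → [ə̃] after /ɲ/ — each time a vowel is nasalised next to a preceding nasal.
Because the conditioning nasal is to the left of the vowel that changes, the process is progressive (perseverative).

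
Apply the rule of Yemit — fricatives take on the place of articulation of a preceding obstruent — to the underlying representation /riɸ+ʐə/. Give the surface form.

[riɸβə]

The rule targets /ʐ/ (voiced retroflex fricative), which sits after the trigger /ɸ/ (bilabial).
The voiced bilabial fricative is [β], so /ʐ/ → [β].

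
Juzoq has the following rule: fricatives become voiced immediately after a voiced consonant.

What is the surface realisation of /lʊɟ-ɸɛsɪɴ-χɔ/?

[lʊɟβɛsɪɴʁɔ]

/ɸ/ is a voiceless bilabial fricative. The preceding trigger /ɟ/ is voiced, so /ɸ/ must become voiced as well.
The voiced bilabial fricative is [β], so /ɸ/ → [β].
The same rule applies at the second boundary: /χ/ → [ʁ] next to /ɴ/.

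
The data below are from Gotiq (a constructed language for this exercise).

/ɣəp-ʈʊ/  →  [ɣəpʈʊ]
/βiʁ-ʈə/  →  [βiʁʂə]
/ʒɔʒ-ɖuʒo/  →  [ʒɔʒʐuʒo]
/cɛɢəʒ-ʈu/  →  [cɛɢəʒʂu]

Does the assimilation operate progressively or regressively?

progressive

The segment that alternates is /ʈ/, which surfaces as [ʂ] when adjacent to /ʁ/.
/ʈ/ is a stop while /ʁ/ is a fricative; the output [ʂ] is a fricative, matching the trigger — so the feature that spreads is manner.
Checking the remaining alternations: /ɖ/ → [ʐ] after /ʒ/ (stop → fricative, matching a fricative); /ʈ/ → [ʂ] after /ʒ/ (stop → fricative, matching a fricative) — only manner changes, and always toward the preceding segment.
Nothing changes in [ɣəpʈʊ]: there the adjacent consonants already agree in manner (/ʈ/ and /p/ are both stops), so this form is consistent with the same rule.
The trigger is the preceding segment, so the direction is progressive (perseverative).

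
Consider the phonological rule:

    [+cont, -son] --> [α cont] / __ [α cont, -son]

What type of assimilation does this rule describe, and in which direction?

regressive manner assimilation

The shared variable α links the value of [cont] on the target to that of the neighbouring obstruent. [cont] distinguishes stops from fricatives — a manner-of-articulation feature — so this is manner assimilation.
Since the environment is written after the underscore, the trigger follows the target; the direction is regressive.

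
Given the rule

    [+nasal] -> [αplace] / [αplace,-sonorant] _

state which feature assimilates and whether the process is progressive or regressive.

The rule copies the place features (abbreviated [place]) from the environment onto the target, so the assimilating feature is place.
Since the environment is written before the underscore, the trigger precedes the target; the direction is progressive.

progressive place assimilation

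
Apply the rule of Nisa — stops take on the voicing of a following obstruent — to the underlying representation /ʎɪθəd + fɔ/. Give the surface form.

/d/ is a voiced alveolar stop. The following trigger /f/ is voiceless, so /d/ must become voiceless as well.
The voiceless alveolar stop is [t], so /d/ → [t].

[ʎɪθətfɔ]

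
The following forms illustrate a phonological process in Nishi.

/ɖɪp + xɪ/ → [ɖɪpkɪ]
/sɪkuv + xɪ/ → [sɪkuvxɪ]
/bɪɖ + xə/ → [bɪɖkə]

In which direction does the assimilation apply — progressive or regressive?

Comparing underlying and surface forms, /x/ → [k] is the alternation; the neighbouring /p/ is constant.
The change fricative → stop matches the manner of the preceding /p/, identifying this as manner assimilation.
The same holds elsewhere in the data: /x/ → [k] after /ɖ/ (fricative → stop, matching a stop) — only manner changes, and always toward the preceding segment.
No alternation appears in [sɪkuvxɪ]: there the adjacent consonants already agree in manner (/x/ and /v/ are both fricatives), so this form is consistent with the same rule.
Since the segment that changes follows the conditioning segment, the assimilation is progressive.

progressive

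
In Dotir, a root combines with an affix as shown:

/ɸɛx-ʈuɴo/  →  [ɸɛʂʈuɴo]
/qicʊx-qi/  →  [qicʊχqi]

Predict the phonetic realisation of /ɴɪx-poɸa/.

[ɴɪɸpoɸa]

The data show regressive place assimilation: /x/ → [ʂ] before /ʈ/; /x/ → [χ] before /q/. In each pair only place changes, matching the following consonant, while manner and voice stay constant.
/x/ is a voiceless velar fricative. The following trigger /p/ is bilabial, so /x/ must become bilabial as well.
Changing only its place to bilabial gives [ɸ] — the voiceless bilabial fricative.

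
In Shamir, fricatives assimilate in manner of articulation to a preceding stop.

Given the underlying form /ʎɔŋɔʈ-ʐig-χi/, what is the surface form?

[ʎɔŋɔʈɖigqi]

/ʐ/ is a voiced retroflex fricative. The preceding trigger /ʈ/ is a stop, so /ʐ/ must become a stop as well.
The voiced retroflex stop is [ɖ], so /ʐ/ → [ɖ].
At the second juncture, /χ/ likewise becomes [q] adjacent to /g/.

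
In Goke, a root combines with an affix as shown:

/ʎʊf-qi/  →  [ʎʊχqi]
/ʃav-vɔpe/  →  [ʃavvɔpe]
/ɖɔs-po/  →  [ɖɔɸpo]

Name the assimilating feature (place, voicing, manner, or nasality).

place

Underlying /f/ is realised as [χ] next to /q/; /q/ itself does not change.
The change labiodental → uvular matches the place of the following /q/, identifying this as place assimilation.
The same holds elsewhere in the data: /s/ → [ɸ] before /p/ (alveolar → bilabial, matching bilabial) — only place changes, and always toward the following segment.
Nothing changes in [ʃavvɔpe]: there the adjacent consonants already agree in place (/v/ and /v/ are both labiodental), so this form is consistent with the same rule.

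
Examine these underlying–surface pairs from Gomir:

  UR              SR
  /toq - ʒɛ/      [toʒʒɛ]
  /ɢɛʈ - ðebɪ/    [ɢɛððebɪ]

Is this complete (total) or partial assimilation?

The segment that alternates is /q/, which surfaces as [ʒ] when adjacent to /ʒ/.
The output [ʒ] is identical to the trigger /ʒ/ — every feature (place, manner, voicing) has been copied — so this is total assimilation.
The other form behaves the same way: /ʈ/ → [ð] before /ð/ — in each case the output is a copy of the following consonant.

total assimilation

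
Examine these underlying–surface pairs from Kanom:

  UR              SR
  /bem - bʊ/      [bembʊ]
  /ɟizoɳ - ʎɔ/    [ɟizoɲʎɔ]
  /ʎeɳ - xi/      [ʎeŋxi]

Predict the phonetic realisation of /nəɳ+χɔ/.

[nəɴχɔ]

The data show regressive place assimilation: /ɳ/ → [ɲ] before /ʎ/; /ɳ/ → [ŋ] before /x/. In each pair only place changes, matching the following consonant, while manner and voice stay constant.
No alternation appears in [bembʊ]: there the adjacent consonants already agree in place (/m/ and /b/ are both bilabial), so this form is consistent with the same rule.
/ɳ/ is a voiced retroflex nasal. The following trigger /χ/ is uvular, so /ɳ/ must become uvular as well.
The voiced uvular nasal is [ɴ], so /ɳ/ → [ɴ].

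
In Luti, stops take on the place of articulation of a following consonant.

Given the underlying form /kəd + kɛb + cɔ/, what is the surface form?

[kəgkɛɟcɔ]

/d/ is a voiced alveolar stop. The following trigger /k/ is velar, so /d/ must become velar as well.
A voiced velar stop is [g], so the surface segment is [g].
The same rule applies at the second boundary: /b/ → [ɟ] next to /c/.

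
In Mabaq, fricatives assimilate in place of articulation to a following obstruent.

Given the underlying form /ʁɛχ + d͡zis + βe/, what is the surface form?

[ʁɛsd͡ziɸβe]

/χ/ is a voiceless uvular fricative. The following trigger /d͡z/ is alveolar, so /χ/ must become alveolar as well.
A voiceless alveolar fricative is [s], so the surface segment is [s].
At the second juncture, /s/ likewise becomes [ɸ] adjacent to /β/.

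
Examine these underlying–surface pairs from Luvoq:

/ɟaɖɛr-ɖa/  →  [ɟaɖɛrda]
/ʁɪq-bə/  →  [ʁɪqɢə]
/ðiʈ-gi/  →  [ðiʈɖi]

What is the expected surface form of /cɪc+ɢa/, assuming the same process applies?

The data show progressive place assimilation: /ɖ/ → [d] after /r/; /b/ → [ɢ] after /q/; /g/ → [ɖ] after /ʈ/. In each pair only place changes, matching the preceding consonant, while manner and voice stay constant.
The rule targets /ɢ/ (voiced uvular stop), which sits after the trigger /c/ (palatal).
A voiced palatal stop is [ɟ], so the surface segment is [ɟ].

[cɪcɟa]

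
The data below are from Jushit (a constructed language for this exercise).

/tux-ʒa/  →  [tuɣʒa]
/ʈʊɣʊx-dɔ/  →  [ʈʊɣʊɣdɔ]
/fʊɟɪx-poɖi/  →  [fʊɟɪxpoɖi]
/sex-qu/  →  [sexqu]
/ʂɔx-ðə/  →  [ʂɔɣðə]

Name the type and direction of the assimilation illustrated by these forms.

regressive voicing assimilation

Underlying /x/ is realised as [ɣ] next to /ʒ/; /ʒ/ itself does not change.
The change voiceless → voiced matches the voicing of the following /ʒ/, identifying this as voicing assimilation.
Place and manner are unchanged, so the assimilation is partial, not total.
Checking the remaining alternations: /x/ → [ɣ] before /d/ (voiceless → voiced, matching voiced); /x/ → [ɣ] before /ð/ (voiceless → voiced, matching voiced) — only voicing changes, and always toward the following segment.
Nothing changes in [fʊɟɪxpoɖi], [sexqu]: there the adjacent consonants already agree in voicing (/x/ and /p/ are both voiceless; /x/ and /q/ are both voiceless), so these forms are consistent with the same rule.
Since the segment that changes precedes the conditioning segment, the assimilation is regressive.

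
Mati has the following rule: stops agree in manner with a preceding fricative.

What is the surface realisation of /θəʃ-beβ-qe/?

The rule targets /b/ (voiced bilabial stop), which sits after the trigger /ʃ/ (fricative).
A voiced bilabial fricative is [β], so the surface segment is [β].
The same rule applies at the second boundary: /q/ → [χ] next to /β/.

[θəʃβeβχe]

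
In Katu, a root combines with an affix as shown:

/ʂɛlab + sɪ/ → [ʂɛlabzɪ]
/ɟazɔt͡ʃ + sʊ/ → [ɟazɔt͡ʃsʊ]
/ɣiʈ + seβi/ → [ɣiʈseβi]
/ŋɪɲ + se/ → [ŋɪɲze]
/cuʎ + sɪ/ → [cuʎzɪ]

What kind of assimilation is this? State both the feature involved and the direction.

Underlying /s/ is realised as [z] next to /b/; /b/ itself does not change.
/s/ is voiceless while /b/ is voiced; the output [z] is voiced, matching the trigger — so the feature that spreads is voicing.
Place and manner are unchanged, so the assimilation is partial, not total.
Checking the remaining alternations: /s/ → [z] after /ɲ/ (voiceless → voiced, matching voiced); /s/ → [z] after /ʎ/ (voiceless → voiced, matching voiced) — only voicing changes, and always toward the preceding segment.
Nothing changes in [ɟazɔt͡ʃsʊ], [ɣiʈseβi]: there the adjacent consonants already agree in voicing (/s/ and /t͡ʃ/ are both voiceless; /s/ and /ʈ/ are both voiceless), so these forms are consistent with the same rule.
Since the segment that changes follows the conditioning segment, the assimilation is progressive.

progressive voicing assimilation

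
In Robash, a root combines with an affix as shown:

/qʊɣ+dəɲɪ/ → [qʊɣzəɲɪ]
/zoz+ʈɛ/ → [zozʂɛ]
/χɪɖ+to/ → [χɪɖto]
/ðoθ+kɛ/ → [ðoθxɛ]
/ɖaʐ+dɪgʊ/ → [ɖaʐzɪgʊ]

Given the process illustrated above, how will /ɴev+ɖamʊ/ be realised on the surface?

[ɴevʐamʊ]

The data show progressive manner assimilation: /d/ → [z] after /ɣ/; /ʈ/ → [ʂ] after /z/; /k/ → [x] after /θ/; /d/ → [z] after /ʐ/. In each pair only manner changes, matching the preceding consonant, while place and voice stay constant.
No alternation appears in [χɪɖto]: there the adjacent consonants already agree in manner (/t/ and /ɖ/ are both stops), so this form is consistent with the same rule.
/ɖ/ is a voiced retroflex stop. The preceding trigger /v/ is a fricative, so /ɖ/ must become a fricative as well.
Changing only its manner to fricative gives [ʐ] — the voiced retroflex fricative.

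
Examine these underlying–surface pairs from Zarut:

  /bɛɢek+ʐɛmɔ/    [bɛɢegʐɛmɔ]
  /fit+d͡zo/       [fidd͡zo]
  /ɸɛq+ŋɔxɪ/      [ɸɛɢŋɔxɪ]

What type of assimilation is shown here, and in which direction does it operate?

regressive voicing assimilation

The segment that alternates is /k/, which surfaces as [g] when adjacent to /ʐ/.
The change voiceless → voiced matches the voicing of the following /ʐ/, identifying this as voicing assimilation.
Place and manner are unchanged, so the assimilation is partial, not total.
The same holds elsewhere in the data: /t/ → [d] before /d͡z/ (voiceless → voiced, matching voiced); /q/ → [ɢ] before /ŋ/ (voiceless → voiced, matching voiced) — only voicing changes, and always toward the following segment.
Since the segment that changes precedes the conditioning segment, the assimilation is regressive.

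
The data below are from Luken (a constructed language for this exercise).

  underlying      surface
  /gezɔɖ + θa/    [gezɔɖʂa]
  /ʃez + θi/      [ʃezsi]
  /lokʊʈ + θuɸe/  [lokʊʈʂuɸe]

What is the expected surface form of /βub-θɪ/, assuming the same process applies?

The data show progressive place assimilation: /θ/ → [ʂ] after /ɖ/; /θ/ → [s] after /z/; /θ/ → [ʂ] after /ʈ/. In each pair only place changes, matching the preceding consonant, while manner and voice stay constant.
/θ/ is a voiceless dental fricative. The preceding trigger /b/ is bilabial, so /θ/ must become bilabial as well.
A voiceless bilabial fricative is [ɸ], so the surface segment is [ɸ].

[βubɸɪ]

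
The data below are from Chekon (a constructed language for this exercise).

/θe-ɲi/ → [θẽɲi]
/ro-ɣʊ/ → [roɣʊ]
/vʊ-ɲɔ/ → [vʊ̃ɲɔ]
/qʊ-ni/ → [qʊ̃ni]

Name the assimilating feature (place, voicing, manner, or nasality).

nasality

The vowel /e/ surfaces as nasalised [ẽ] next to the following nasal /ɲ/ — it has acquired the [+nasal] feature of its neighbour.
Likewise in the remaining data: /ʊ/ → [ʊ̃] before /ɲ/; /ʊ/ → [ʊ̃] before /n/ — each time a vowel is nasalised next to a following nasal.
No change occurs in [roɣʊ] because the vowel at the boundary is adjacent to an oral consonant, not a nasal (/o/ next to /ɣ/).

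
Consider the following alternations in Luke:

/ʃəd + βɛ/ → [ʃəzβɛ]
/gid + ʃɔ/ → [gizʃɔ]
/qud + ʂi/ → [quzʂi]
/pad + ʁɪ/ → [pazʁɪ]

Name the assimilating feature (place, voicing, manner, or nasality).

manner

Underlying /d/ is realised as [z] next to /β/; /β/ itself does not change.
/d/ is a stop while /β/ is a fricative; the output [z] is a fricative, matching the trigger — so the feature that spreads is manner.
The same holds elsewhere in the data: /d/ → [z] before /ʃ/ (stop → fricative, matching a fricative); /d/ → [z] before /ʂ/ (stop → fricative, matching a fricative); /d/ → [z] before /ʁ/ (stop → fricative, matching a fricative) — only manner changes, and always toward the following segment.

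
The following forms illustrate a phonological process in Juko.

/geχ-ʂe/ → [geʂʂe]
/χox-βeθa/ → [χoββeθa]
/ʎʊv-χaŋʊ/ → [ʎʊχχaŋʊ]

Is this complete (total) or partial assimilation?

total assimilation

The segment that alternates is /x/, which surfaces as [β] when adjacent to /β/.
The output [β] is identical to the trigger /β/ — every feature (place, manner, voicing) has been copied — so this is total assimilation.
The remaining alternations confirm this: /χ/ → [ʂ] before /ʂ/; /v/ → [χ] before /χ/ — in each case the output is a copy of the following consonant.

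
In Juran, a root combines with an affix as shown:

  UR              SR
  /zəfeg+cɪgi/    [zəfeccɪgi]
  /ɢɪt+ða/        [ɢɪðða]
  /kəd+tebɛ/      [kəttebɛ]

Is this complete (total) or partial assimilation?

Underlying /g/ is realised as [c] next to /c/; /c/ itself does not change.
The output [c] is identical to the trigger /c/ — every feature (place, manner, voicing) has been copied — so this is total assimilation.
The other forms behave the same way: /t/ → [ð] before /ð/; /d/ → [t] before /t/ — in each case the output is a copy of the following consonant.

total assimilation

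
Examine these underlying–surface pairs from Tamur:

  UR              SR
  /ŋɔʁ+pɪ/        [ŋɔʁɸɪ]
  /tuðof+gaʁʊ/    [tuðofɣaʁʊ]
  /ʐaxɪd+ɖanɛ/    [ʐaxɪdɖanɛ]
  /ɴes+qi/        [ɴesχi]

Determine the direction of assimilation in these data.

progressive

The segment that alternates is /p/, which surfaces as [ɸ] when adjacent to /ʁ/.
/p/ is a stop while /ʁ/ is a fricative; the output [ɸ] is a fricative, matching the trigger — so the feature that spreads is manner.
Checking the remaining alternations: /g/ → [ɣ] after /f/ (stop → fricative, matching a fricative); /q/ → [χ] after /s/ (stop → fricative, matching a fricative) — only manner changes, and always toward the preceding segment.
No alternation appears in [ʐaxɪdɖanɛ]: there the adjacent consonants already agree in manner (/ɖ/ and /d/ are both stops), so this form is consistent with the same rule.
Since the segment that changes follows the conditioning segment, the assimilation is progressive.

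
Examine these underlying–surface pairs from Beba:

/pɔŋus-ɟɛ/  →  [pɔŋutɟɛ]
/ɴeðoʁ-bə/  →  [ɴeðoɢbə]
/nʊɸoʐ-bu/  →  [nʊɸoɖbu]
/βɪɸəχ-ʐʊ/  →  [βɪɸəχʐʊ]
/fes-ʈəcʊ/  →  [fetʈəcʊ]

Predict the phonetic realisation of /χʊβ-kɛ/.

[χʊbkɛ]

The data show regressive manner assimilation: /s/ → [t] before /ɟ/; /ʁ/ → [ɢ] before /b/; /ʐ/ → [ɖ] before /b/; /s/ → [t] before /ʈ/. In each pair only manner changes, matching the following consonant, while place and voice stay constant.
Nothing changes in [βɪɸəχʐʊ]: there the adjacent consonants already agree in manner (/χ/ and /ʐ/ are both fricatives), so this form is consistent with the same rule.
The rule targets /β/ (voiced bilabial fricative), which sits before the trigger /k/ (stop).
The voiced bilabial stop is [b], so /β/ → [b].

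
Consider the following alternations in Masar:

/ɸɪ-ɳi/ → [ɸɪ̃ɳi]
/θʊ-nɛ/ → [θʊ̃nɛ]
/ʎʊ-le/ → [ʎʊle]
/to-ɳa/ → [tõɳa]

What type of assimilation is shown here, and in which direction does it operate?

The vowel /ɪ/ surfaces as nasalised [ɪ̃] next to the following nasal /ɳ/ — it has acquired the [+nasal] feature of its neighbour.
Likewise in the remaining data: /ʊ/ → [ʊ̃] before /n/; /o/ → [õ] before /ɳ/ — each time a vowel is nasalised next to a following nasal.
No change occurs in [ʎʊle] because the vowel at the boundary is adjacent to an oral consonant, not a nasal (/ʊ/ next to /l/).
Because the conditioning nasal is to the right of the vowel that changes, the process is regressive (anticipatory).

regressive nasality assimilation (vowel nasalisation)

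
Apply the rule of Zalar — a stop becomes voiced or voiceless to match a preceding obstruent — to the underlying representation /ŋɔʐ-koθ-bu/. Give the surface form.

/k/ is a voiceless velar stop. The preceding trigger /ʐ/ is voiced, so /k/ must become voiced as well.
Changing only its voicing to voiced gives [g] — the voiced velar stop.
The same rule applies at the second boundary: /b/ → [p] next to /θ/.

[ŋɔʐgoθpu]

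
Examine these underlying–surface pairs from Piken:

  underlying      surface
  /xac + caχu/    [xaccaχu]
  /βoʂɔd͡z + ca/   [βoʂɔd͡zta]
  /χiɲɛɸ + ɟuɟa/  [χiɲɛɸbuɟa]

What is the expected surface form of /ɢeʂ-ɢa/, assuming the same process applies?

[ɢeʂɖa]

The data show progressive place assimilation: /c/ → [t] after /d͡z/; /ɟ/ → [b] after /ɸ/. In each pair only place changes, matching the preceding consonant, while manner and voice stay constant.
No alternation appears in [xaccaχu]: there the adjacent consonants already agree in place (/c/ and /c/ are both palatal), so this form is consistent with the same rule.
/ɢ/ is a voiced uvular stop. The preceding trigger /ʂ/ is retroflex, so /ɢ/ must become retroflex as well.
A voiced retroflex stop is [ɖ], so the surface segment is [ɖ].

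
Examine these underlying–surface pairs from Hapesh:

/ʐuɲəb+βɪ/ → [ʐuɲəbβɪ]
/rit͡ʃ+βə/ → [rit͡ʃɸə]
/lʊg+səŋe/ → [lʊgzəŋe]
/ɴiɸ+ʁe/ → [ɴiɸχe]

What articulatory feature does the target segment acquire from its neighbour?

Underlying /β/ is realised as [ɸ] next to /t͡ʃ/; /t͡ʃ/ itself does not change.
/β/ is voiced while /t͡ʃ/ is voiceless; the output [ɸ] is voiceless, matching the trigger — so the feature that spreads is voicing.
The same holds elsewhere in the data: /s/ → [z] after /g/ (voiceless → voiced, matching voiced); /ʁ/ → [χ] after /ɸ/ (voiced → voiceless, matching voiceless) — only voicing changes, and always toward the preceding segment.
No alternation appears in [ʐuɲəbβɪ]: there the adjacent consonants already agree in voicing (/β/ and /b/ are both voiced), so this form is consistent with the same rule.

voicing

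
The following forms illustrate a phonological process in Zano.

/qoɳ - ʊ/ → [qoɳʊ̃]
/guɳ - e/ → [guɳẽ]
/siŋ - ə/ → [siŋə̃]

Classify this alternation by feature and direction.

progressive nasality assimilation (vowel nasalisation)

The vowel /ʊ/ surfaces as nasalised [ʊ̃] next to the preceding nasal /ɳ/ — it has acquired the [+nasal] feature of its neighbour.
The other forms show the same pattern: /e/ → [ẽ] after /ɳ/; /ə/ → [ə̃] after /ŋ/ — each time a vowel is nasalised next to a preceding nasal.
Because the conditioning nasal is to the left of the vowel that changes, the process is progressive (perseverative).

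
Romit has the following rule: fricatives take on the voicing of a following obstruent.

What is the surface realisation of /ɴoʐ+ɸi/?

[ɴoʂɸi]

The rule targets /ʐ/ (voiced retroflex fricative), which sits before the trigger /ɸ/ (voiceless).
The voiceless retroflex fricative is [ʂ], so /ʐ/ → [ʂ].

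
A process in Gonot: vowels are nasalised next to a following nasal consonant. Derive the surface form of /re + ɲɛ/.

[rẽɲɛ]

The vowel /e/ is adjacent to the following nasal /ɲ/, so it acquires [+nasal] and surfaces as [ẽ].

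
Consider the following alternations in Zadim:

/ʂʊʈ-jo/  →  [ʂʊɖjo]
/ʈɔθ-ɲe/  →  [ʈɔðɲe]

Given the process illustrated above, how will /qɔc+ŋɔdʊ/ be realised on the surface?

The data show regressive voicing assimilation: /ʈ/ → [ɖ] before /j/; /θ/ → [ð] before /ɲ/. In each pair only voicing changes, matching the following consonant, while place and manner stay constant.
The rule targets /c/ (voiceless palatal stop), which sits before the trigger /ŋ/ (voiced).
Changing only its voicing to voiced gives [ɟ] — the voiced palatal stop.

[qɔɟŋɔdʊ]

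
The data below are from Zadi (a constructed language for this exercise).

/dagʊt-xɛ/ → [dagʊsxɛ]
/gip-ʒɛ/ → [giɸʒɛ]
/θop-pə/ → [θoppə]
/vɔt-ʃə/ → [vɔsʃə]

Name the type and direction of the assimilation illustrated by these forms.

regressive manner assimilation

Comparing underlying and surface forms, /t/ → [s] is the alternation; the neighbouring /x/ is constant.
/t/ is a stop while /x/ is a fricative; the output [s] is a fricative, matching the trigger — so the feature that spreads is manner.
Place and voice are unchanged, so the assimilation is partial, not total.
The same holds elsewhere in the data: /p/ → [ɸ] before /ʒ/ (stop → fricative, matching a fricative); /t/ → [s] before /ʃ/ (stop → fricative, matching a fricative) — only manner changes, and always toward the following segment.
No alternation appears in [θoppə]: there the adjacent consonants already agree in manner (/p/ and /p/ are both stops), so this form is consistent with the same rule.
The trigger is the following segment, so the direction is regressive (anticipatory).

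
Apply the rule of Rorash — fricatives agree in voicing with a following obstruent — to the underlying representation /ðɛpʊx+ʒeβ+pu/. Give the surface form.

The rule targets /x/ (voiceless velar fricative), which sits before the trigger /ʒ/ (voiced).
The voiced velar fricative is [ɣ], so /x/ → [ɣ].
At the second juncture, /β/ likewise becomes [ɸ] adjacent to /p/.

[ðɛpʊɣʒeɸpu]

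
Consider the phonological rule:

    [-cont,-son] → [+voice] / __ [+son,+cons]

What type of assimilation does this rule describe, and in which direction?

The structural change is [+voice], and the conditioning segment [+son,+cons] (a sonorant consonant) is itself voiced, so the target comes to share the voicing of its neighbour — voicing assimilation.
Since the environment is written after the underscore, the trigger follows the target; the direction is regressive.

regressive voicing assimilation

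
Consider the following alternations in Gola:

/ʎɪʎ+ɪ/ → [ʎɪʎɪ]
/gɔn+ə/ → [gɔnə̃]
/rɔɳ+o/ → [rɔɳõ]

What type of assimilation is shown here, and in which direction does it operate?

progressive nasality assimilation (vowel nasalisation)

The vowel /ə/ surfaces as nasalised [ə̃] next to the preceding nasal /n/ — it has acquired the [+nasal] feature of its neighbour.
Likewise in the remaining data: /o/ → [õ] after /ɳ/ — each time a vowel is nasalised next to a preceding nasal.
No change occurs in [ʎɪʎɪ] because the vowel at the boundary is adjacent to an oral consonant, not a nasal (/ɪ/ next to /ʎ/).
Because the conditioning nasal is to the left of the vowel that changes, the process is progressive (perseverative).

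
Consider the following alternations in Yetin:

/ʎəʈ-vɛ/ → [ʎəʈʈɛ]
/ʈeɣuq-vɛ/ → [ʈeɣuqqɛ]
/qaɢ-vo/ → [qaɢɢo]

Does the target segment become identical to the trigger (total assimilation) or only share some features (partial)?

total assimilation

The segment that alternates is /v/, which surfaces as [ʈ] when adjacent to /ʈ/.
The output [ʈ] is identical to the trigger /ʈ/ — every feature (place, manner, voicing) has been copied — so this is total assimilation.
The remaining alternations confirm this: /v/ → [q] after /q/; /v/ → [ɢ] after /ɢ/ — in each case the output is a copy of the preceding consonant.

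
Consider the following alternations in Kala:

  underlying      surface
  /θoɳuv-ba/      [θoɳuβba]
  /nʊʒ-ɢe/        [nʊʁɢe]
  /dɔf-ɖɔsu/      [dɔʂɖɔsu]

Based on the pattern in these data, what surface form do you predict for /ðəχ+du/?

[ðəsdu]

The data show regressive place assimilation: /v/ → [β] before /b/; /ʒ/ → [ʁ] before /ɢ/; /f/ → [ʂ] before /ɖ/. In each pair only place changes, matching the following consonant, while manner and voice stay constant.
/χ/ is a voiceless uvular fricative. The following trigger /d/ is alveolar, so /χ/ must become alveolar as well.
The voiceless alveolar fricative is [s], so /χ/ → [s].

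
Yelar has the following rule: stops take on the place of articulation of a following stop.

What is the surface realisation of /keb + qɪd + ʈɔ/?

[keɢqɪɖʈɔ]

/b/ is a voiced bilabial stop. The following trigger /q/ is uvular, so /b/ must become uvular as well.
A voiced uvular stop is [ɢ], so the surface segment is [ɢ].
The same rule applies at the second boundary: /d/ → [ɖ] next to /ʈ/.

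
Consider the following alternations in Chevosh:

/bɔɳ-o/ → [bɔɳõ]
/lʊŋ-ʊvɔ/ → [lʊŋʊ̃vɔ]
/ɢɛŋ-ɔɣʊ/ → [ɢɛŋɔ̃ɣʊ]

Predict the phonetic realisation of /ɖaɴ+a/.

The data show progressive nasality assimilation (vowel nasalisation): /o/ → [õ] after /ɳ/; /ʊ/ → [ʊ̃] after /ŋ/; /ɔ/ → [ɔ̃] after /ŋ/ — a vowel is nasalised by an immediately preceding nasal consonant.
The vowel /a/ is adjacent to the preceding nasal /ɴ/, so it acquires [+nasal] and surfaces as [ã].

[ɖaɴã]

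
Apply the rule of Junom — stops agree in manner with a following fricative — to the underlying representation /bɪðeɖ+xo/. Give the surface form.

[bɪðeʐxo]

The rule targets /ɖ/ (voiced retroflex stop), which sits before the trigger /x/ (fricative).
The voiced retroflex fricative is [ʐ], so /ɖ/ → [ʐ].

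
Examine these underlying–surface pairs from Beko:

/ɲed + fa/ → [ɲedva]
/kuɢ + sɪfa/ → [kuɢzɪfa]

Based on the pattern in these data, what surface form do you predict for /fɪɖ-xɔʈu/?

The data show progressive voicing assimilation: /f/ → [v] after /d/; /s/ → [z] after /ɢ/. In each pair only voicing changes, matching the preceding consonant, while place and manner stay constant.
/x/ is a voiceless velar fricative. The preceding trigger /ɖ/ is voiced, so /x/ must become voiced as well.
Changing only its voicing to voiced gives [ɣ] — the voiced velar fricative.

[fɪɖɣɔʈu]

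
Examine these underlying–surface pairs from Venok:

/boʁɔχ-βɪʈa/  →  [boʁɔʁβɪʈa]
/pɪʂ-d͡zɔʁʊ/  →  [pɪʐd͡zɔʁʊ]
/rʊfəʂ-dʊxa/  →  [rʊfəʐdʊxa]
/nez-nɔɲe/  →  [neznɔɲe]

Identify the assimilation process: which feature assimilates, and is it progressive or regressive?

regressive voicing assimilation

Comparing underlying and surface forms, /χ/ → [ʁ] is the alternation; the neighbouring /β/ is constant.
/χ/ is voiceless while /β/ is voiced; the output [ʁ] is voiced, matching the trigger — so the feature that spreads is voicing.
Place and manner are unchanged, so the assimilation is partial, not total.
Checking the remaining alternations: /ʂ/ → [ʐ] before /d͡z/ (voiceless → voiced, matching voiced); /ʂ/ → [ʐ] before /d/ (voiceless → voiced, matching voiced) — only voicing changes, and always toward the following segment.
No alternation appears in [neznɔɲe]: there the adjacent consonants already agree in voicing (/z/ and /n/ are both voiced), so this form is consistent with the same rule.
The trigger is the following segment, so the direction is regressive (anticipatory).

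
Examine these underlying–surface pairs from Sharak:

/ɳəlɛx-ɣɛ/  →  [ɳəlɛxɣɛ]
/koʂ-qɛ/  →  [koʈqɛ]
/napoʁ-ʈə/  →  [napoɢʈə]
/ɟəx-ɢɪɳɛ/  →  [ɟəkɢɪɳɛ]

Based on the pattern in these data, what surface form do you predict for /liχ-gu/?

The data show regressive manner assimilation: /ʂ/ → [ʈ] before /q/; /ʁ/ → [ɢ] before /ʈ/; /x/ → [k] before /ɢ/. In each pair only manner changes, matching the following consonant, while place and voice stay constant.
Nothing changes in [ɳəlɛxɣɛ]: there the adjacent consonants already agree in manner (/x/ and /ɣ/ are both fricatives), so this form is consistent with the same rule.
/χ/ is a voiceless uvular fricative. The following trigger /g/ is a stop, so /χ/ must become a stop as well.
Changing only its manner to stop gives [q] — the voiceless uvular stop.

[liqgu]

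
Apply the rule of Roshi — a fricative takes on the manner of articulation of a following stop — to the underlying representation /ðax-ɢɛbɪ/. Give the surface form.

[ðakɢɛbɪ]

The rule targets /x/ (voiceless velar fricative), which sits before the trigger /ɢ/ (stop).
The voiceless velar stop is [k], so /x/ → [k].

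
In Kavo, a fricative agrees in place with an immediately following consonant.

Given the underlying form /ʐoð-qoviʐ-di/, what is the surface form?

/ð/ is a voiced dental fricative. The following trigger /q/ is uvular, so /ð/ must become uvular as well.
Changing only its place to uvular gives [ʁ] — the voiced uvular fricative.
The same rule applies at the second boundary: /ʐ/ → [z] next to /d/.

[ʐoʁqovizdi]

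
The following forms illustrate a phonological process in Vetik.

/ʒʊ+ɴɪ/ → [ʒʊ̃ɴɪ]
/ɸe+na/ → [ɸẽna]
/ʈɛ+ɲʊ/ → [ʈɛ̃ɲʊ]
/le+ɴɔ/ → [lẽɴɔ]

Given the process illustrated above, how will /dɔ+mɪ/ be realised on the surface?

The data show regressive nasality assimilation (vowel nasalisation): /ʊ/ → [ʊ̃] before /ɴ/; /e/ → [ẽ] before /n/; /ɛ/ → [ɛ̃] before /ɲ/; /e/ → [ẽ] before /ɴ/ — a vowel is nasalised by an immediately following nasal consonant.
The vowel /ɔ/ is adjacent to the following nasal /m/, so it acquires [+nasal] and surfaces as [ɔ̃].

[dɔ̃mɪ]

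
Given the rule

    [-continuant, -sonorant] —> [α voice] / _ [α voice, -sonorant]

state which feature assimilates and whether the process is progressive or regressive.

The rule copies [voice] from the environment onto the target, so the assimilating feature is voicing.
Since the environment is written after the underscore, the trigger follows the target; the direction is regressive.

regressive voicing assimilation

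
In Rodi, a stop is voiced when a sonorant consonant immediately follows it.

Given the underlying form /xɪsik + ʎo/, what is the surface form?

[xɪsigʎo]

/k/ is a voiceless velar stop. The following trigger /ʎ/ is voiced, so /k/ must become voiced as well.
The voiced velar stop is [g], so /k/ → [g].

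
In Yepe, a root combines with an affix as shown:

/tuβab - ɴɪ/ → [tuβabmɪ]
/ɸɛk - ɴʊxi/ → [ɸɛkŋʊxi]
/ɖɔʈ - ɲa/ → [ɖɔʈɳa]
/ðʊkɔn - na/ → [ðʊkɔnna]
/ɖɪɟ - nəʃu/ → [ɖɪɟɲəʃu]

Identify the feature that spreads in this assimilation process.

The segment that alternates is /ɴ/, which surfaces as [m] when adjacent to /b/.
/ɴ/ is uvular while /b/ is bilabial; the output [m] is bilabial, matching the trigger — so the feature that spreads is place.
The other alternating forms pattern the same way: /ɴ/ → [ŋ] after /k/ (uvular → velar, matching velar); /ɲ/ → [ɳ] after /ʈ/ (palatal → retroflex, matching retroflex); /n/ → [ɲ] after /ɟ/ (alveolar → palatal, matching palatal) — only place changes, and always toward the preceding segment.
No alternation appears in [ðʊkɔnna]: there the adjacent consonants already agree in place (/n/ and /n/ are both alveolar), so this form is consistent with the same rule.

place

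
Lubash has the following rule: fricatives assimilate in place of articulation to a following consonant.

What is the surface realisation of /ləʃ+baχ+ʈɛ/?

The rule targets /ʃ/ (voiceless postalveolar fricative), which sits before the trigger /b/ (bilabial).
Changing only its place to bilabial gives [ɸ] — the voiceless bilabial fricative.
The same rule applies at the second boundary: /χ/ → [ʂ] next to /ʈ/.

[ləɸbaʂʈɛ]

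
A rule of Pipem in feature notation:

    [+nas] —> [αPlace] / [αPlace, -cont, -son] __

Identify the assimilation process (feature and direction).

progressive place assimilation

The shared variable α links the value of the place features (abbreviated [Place]) on the target to the same value on the neighbouring segment, so place is the feature that assimilates.
Since the environment is written before the underscore, the trigger precedes the target; the direction is progressive.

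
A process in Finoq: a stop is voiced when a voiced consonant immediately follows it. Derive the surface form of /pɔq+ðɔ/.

[pɔɢðɔ]

/q/ is a voiceless uvular stop. The following trigger /ð/ is voiced, so /q/ must become voiced as well.
A voiced uvular stop is [ɢ], so the surface segment is [ɢ].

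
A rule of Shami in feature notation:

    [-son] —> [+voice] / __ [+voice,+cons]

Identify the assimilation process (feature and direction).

regressive voicing assimilation

The target ([-son], obstruents) acquires [+voice] next to a voiced consonant ([+voice,+cons]) — it takes on the voicing of its neighbour, so the feature that spreads is voicing.
The conditioning segment sits to the right of the focus bar, meaning the trigger follows the segment that changes — regressive assimilation.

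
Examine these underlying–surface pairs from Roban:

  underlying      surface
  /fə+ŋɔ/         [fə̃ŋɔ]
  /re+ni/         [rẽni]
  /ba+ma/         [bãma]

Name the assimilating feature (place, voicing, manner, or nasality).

nasality

The vowel /ə/ surfaces as nasalised [ə̃] next to the following nasal /ŋ/ — it has acquired the [+nasal] feature of its neighbour.
The other forms show the same pattern: /e/ → [ẽ] before /n/; /a/ → [ã] before /m/ — each time a vowel is nasalised next to a following nasal.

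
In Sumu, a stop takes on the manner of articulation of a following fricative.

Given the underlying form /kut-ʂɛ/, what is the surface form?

/t/ is a voiceless alveolar stop. The following trigger /ʂ/ is a fricative, so /t/ must become a fricative as well.
A voiceless alveolar fricative is [s], so the surface segment is [s].

[kusʂɛ]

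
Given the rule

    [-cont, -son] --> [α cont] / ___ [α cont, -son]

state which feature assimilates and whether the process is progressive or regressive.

regressive manner assimilation

The shared variable α links the value of [cont] on the target to that of the neighbouring obstruent. [cont] distinguishes stops from fricatives — a manner-of-articulation feature — so this is manner assimilation.
Since the environment is written after the underscore, the trigger follows the target; the direction is regressive.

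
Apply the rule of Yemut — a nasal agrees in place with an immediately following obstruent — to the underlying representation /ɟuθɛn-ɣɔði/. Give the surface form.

/n/ is a voiced alveolar nasal. The following trigger /ɣ/ is velar, so /n/ must become velar as well.
A voiced velar nasal is [ŋ], so the surface segment is [ŋ].

[ɟuθɛŋɣɔði]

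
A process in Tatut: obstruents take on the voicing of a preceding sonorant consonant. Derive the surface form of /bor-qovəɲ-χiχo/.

[borɢovəɲʁiχo]

The rule targets /q/ (voiceless uvular stop), which sits after the trigger /r/ (voiced).
The voiced uvular stop is [ɢ], so /q/ → [ɢ].
The same rule applies at the second boundary: /χ/ → [ʁ] next to /ɲ/.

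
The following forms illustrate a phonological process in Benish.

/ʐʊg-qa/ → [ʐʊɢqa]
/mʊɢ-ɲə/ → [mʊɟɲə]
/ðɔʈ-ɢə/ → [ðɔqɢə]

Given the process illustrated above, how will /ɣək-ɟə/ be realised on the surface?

[ɣəcɟə]

The data show regressive place assimilation: /g/ → [ɢ] before /q/; /ɢ/ → [ɟ] before /ɲ/; /ʈ/ → [q] before /ɢ/. In each pair only place changes, matching the following consonant, while manner and voice stay constant.
/k/ is a voiceless velar stop. The following trigger /ɟ/ is palatal, so /k/ must become palatal as well.
The voiceless palatal stop is [c], so /k/ → [c].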